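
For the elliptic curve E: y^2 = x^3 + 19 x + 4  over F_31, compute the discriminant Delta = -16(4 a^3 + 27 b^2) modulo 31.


4 a^3 + 27 b^2 = 4*19^3 + 27*4^2 = 27436 + 432 = 27868
Delta = -16 * (27868) = -445888
Delta mod 31 = 16

Delta = 16 (mod 31)


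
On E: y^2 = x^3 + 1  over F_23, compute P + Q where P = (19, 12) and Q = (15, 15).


P != Q, so use the chord formula.
s = (y2 - y1) / (x2 - x1) = (3) / (19) mod 23 = 5
x3 = s^2 - x1 - x2 mod 23 = 5^2 - 19 - 15 = 14
y3 = s (x1 - x3) - y1 mod 23 = 5 * (19 - 14) - 12 = 13

P + Q = (14, 13)


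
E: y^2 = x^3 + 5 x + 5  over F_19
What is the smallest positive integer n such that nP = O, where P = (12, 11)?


Compute successive multiples of P until we hit O:
  1P = (12, 11)
  2P = (14, 8)
  3P = (0, 9)
  4P = (16, 1)
  5P = (2, 2)
  6P = (6, 2)
  7P = (8, 14)
  8P = (15, 15)
  ... (continuing to 28P)
  28P = O

ord(P) = 28


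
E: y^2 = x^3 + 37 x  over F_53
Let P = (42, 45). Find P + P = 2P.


Doubling: s = (3 x1^2 + a) / (2 y1)
s = (3*42^2 + 37) / (2*45) mod 53 = 28
x3 = s^2 - 2 x1 mod 53 = 28^2 - 2*42 = 11
y3 = s (x1 - x3) - y1 mod 53 = 28 * (42 - 11) - 45 = 28

2P = (11, 28)


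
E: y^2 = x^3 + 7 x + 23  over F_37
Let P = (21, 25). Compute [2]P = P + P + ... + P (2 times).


k = 2 = 10_2 (binary, LSB first: 01)
Double-and-add from P = (21, 25):
  bit 0 = 0: acc unchanged = O
  bit 1 = 1: acc = O + (4, 35) = (4, 35)

2P = (4, 35)


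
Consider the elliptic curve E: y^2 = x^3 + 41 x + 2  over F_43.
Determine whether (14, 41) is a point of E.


Check whether y^2 = x^3 + 41 x + 2 (mod 43) for (x, y) = (14, 41).
LHS: y^2 = 41^2 mod 43 = 4
RHS: x^3 + 41 x + 2 = 14^3 + 41*14 + 2 mod 43 = 9
LHS != RHS

No, not on the curve


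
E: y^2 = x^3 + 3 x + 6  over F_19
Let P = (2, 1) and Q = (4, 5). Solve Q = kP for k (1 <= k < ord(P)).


Enumerate multiples of P until we hit Q = (4, 5):
  1P = (2, 1)
  2P = (0, 14)
  3P = (7, 3)
  4P = (17, 12)
  5P = (4, 14)
  6P = (3, 2)
  7P = (15, 5)
  8P = (13, 0)
  9P = (15, 14)
  10P = (3, 17)
  11P = (4, 5)
Match found at i = 11.

k = 11


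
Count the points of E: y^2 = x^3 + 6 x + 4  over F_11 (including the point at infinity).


For each x in F_11, count y with y^2 = x^3 + 6 x + 4 mod 11:
  x = 0: RHS = 4, y in [2, 9]  -> 2 point(s)
  x = 1: RHS = 0, y in [0]  -> 1 point(s)
  x = 3: RHS = 5, y in [4, 7]  -> 2 point(s)
  x = 4: RHS = 4, y in [2, 9]  -> 2 point(s)
  x = 5: RHS = 5, y in [4, 7]  -> 2 point(s)
  x = 6: RHS = 3, y in [5, 6]  -> 2 point(s)
  x = 7: RHS = 4, y in [2, 9]  -> 2 point(s)
  x = 8: RHS = 3, y in [5, 6]  -> 2 point(s)
Affine points: 15. Add the point at infinity: total = 16.

#E(F_11) = 16


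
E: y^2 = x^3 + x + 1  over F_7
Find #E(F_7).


For each x in F_7, count y with y^2 = x^3 + 1 x + 1 mod 7:
  x = 0: RHS = 1, y in [1, 6]  -> 2 point(s)
  x = 2: RHS = 4, y in [2, 5]  -> 2 point(s)
Affine points: 4. Add the point at infinity: total = 5.

#E(F_7) = 5


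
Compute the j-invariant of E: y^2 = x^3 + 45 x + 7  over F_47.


Delta = -16(4 a^3 + 27 b^2) mod 47 = 24
-1728 * (4 a)^3 = -1728 * (4*45)^3 mod 47 = 8
j = 8 * 24^(-1) mod 47 = 16

j = 16 (mod 47)


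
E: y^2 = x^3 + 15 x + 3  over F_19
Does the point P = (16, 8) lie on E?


Check whether y^2 = x^3 + 15 x + 3 (mod 19) for (x, y) = (16, 8).
LHS: y^2 = 8^2 mod 19 = 7
RHS: x^3 + 15 x + 3 = 16^3 + 15*16 + 3 mod 19 = 7
LHS = RHS

Yes, on the curve


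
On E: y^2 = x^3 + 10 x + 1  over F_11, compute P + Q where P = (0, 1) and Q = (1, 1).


P != Q, so use the chord formula.
s = (y2 - y1) / (x2 - x1) = (0) / (1) mod 11 = 0
x3 = s^2 - x1 - x2 mod 11 = 0^2 - 0 - 1 = 10
y3 = s (x1 - x3) - y1 mod 11 = 0 * (0 - 10) - 1 = 10

P + Q = (10, 10)


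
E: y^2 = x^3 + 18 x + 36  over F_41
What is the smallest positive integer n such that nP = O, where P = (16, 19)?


Compute successive multiples of P until we hit O:
  1P = (16, 19)
  2P = (19, 29)
  3P = (8, 35)
  4P = (21, 32)
  5P = (37, 33)
  6P = (34, 10)
  7P = (22, 25)
  8P = (4, 34)
  ... (continuing to 51P)
  51P = O

ord(P) = 51


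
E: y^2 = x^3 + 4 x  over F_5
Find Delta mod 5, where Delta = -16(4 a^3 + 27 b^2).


4 a^3 + 27 b^2 = 4*4^3 + 27*0^2 = 256 + 0 = 256
Delta = -16 * (256) = -4096
Delta mod 5 = 4

Delta = 4 (mod 5)


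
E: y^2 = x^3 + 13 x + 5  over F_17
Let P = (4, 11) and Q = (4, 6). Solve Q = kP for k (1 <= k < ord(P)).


Enumerate multiples of P until we hit Q = (4, 6):
  1P = (4, 11)
  2P = (13, 5)
  3P = (8, 3)
  4P = (9, 16)
  5P = (5, 5)
  6P = (10, 8)
  7P = (16, 12)
  8P = (12, 11)
  9P = (1, 6)
  10P = (11, 0)
  11P = (1, 11)
  12P = (12, 6)
  13P = (16, 5)
  14P = (10, 9)
  15P = (5, 12)
  16P = (9, 1)
  17P = (8, 14)
  18P = (13, 12)
  19P = (4, 6)
Match found at i = 19.

k = 19


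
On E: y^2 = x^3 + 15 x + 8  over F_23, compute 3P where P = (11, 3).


k = 3 = 11_2 (binary, LSB first: 11)
Double-and-add from P = (11, 3):
  bit 0 = 1: acc = O + (11, 3) = (11, 3)
  bit 1 = 1: acc = (11, 3) + (14, 15) = (14, 8)

3P = (14, 8)


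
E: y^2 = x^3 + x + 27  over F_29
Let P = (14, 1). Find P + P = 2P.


Doubling: s = (3 x1^2 + a) / (2 y1)
s = (3*14^2 + 1) / (2*1) mod 29 = 19
x3 = s^2 - 2 x1 mod 29 = 19^2 - 2*14 = 14
y3 = s (x1 - x3) - y1 mod 29 = 19 * (14 - 14) - 1 = 28

2P = (14, 28)


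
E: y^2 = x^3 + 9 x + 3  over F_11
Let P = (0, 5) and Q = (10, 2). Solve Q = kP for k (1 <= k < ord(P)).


Enumerate multiples of P until we hit Q = (10, 2):
  1P = (0, 5)
  2P = (4, 9)
  3P = (8, 9)
  4P = (6, 3)
  5P = (10, 2)
Match found at i = 5.

k = 5


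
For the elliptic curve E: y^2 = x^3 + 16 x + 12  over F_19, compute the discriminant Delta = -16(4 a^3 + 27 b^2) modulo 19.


4 a^3 + 27 b^2 = 4*16^3 + 27*12^2 = 16384 + 3888 = 20272
Delta = -16 * (20272) = -324352
Delta mod 19 = 16

Delta = 16 (mod 19)


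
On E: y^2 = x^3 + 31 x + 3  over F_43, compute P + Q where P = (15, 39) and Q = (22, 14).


P != Q, so use the chord formula.
s = (y2 - y1) / (x2 - x1) = (18) / (7) mod 43 = 21
x3 = s^2 - x1 - x2 mod 43 = 21^2 - 15 - 22 = 17
y3 = s (x1 - x3) - y1 mod 43 = 21 * (15 - 17) - 39 = 5

P + Q = (17, 5)


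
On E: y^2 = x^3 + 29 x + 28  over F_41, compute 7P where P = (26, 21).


k = 7 = 111_2 (binary, LSB first: 111)
Double-and-add from P = (26, 21):
  bit 0 = 1: acc = O + (26, 21) = (26, 21)
  bit 1 = 1: acc = (26, 21) + (38, 18) = (36, 2)
  bit 2 = 1: acc = (36, 2) + (15, 36) = (22, 30)

7P = (22, 30)


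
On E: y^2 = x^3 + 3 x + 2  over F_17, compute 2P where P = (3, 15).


Doubling: s = (3 x1^2 + a) / (2 y1)
s = (3*3^2 + 3) / (2*15) mod 17 = 1
x3 = s^2 - 2 x1 mod 17 = 1^2 - 2*3 = 12
y3 = s (x1 - x3) - y1 mod 17 = 1 * (3 - 12) - 15 = 10

2P = (12, 10)


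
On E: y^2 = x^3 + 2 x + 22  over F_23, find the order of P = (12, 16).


Compute successive multiples of P until we hit O:
  1P = (12, 16)
  2P = (17, 1)
  3P = (3, 3)
  4P = (1, 5)
  5P = (11, 8)
  6P = (18, 5)
  7P = (20, 14)
  8P = (4, 5)
  ... (continuing to 18P)
  18P = O

ord(P) = 18


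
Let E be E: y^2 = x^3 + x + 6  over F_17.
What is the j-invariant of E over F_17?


Delta = -16(4 a^3 + 27 b^2) mod 17 = 7
-1728 * (4 a)^3 = -1728 * (4*1)^3 mod 17 = 10
j = 10 * 7^(-1) mod 17 = 16

j = 16 (mod 17)


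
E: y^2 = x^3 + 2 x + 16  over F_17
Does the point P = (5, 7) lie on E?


Check whether y^2 = x^3 + 2 x + 16 (mod 17) for (x, y) = (5, 7).
LHS: y^2 = 7^2 mod 17 = 15
RHS: x^3 + 2 x + 16 = 5^3 + 2*5 + 16 mod 17 = 15
LHS = RHS

Yes, on the curve


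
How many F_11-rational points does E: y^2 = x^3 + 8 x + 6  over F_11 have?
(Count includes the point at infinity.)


For each x in F_11, count y with y^2 = x^3 + 8 x + 6 mod 11:
  x = 1: RHS = 4, y in [2, 9]  -> 2 point(s)
  x = 4: RHS = 3, y in [5, 6]  -> 2 point(s)
  x = 7: RHS = 9, y in [3, 8]  -> 2 point(s)
  x = 9: RHS = 4, y in [2, 9]  -> 2 point(s)
Affine points: 8. Add the point at infinity: total = 9.

#E(F_11) = 9


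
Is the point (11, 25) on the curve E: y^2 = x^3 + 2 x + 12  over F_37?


Check whether y^2 = x^3 + 2 x + 12 (mod 37) for (x, y) = (11, 25).
LHS: y^2 = 25^2 mod 37 = 33
RHS: x^3 + 2 x + 12 = 11^3 + 2*11 + 12 mod 37 = 33
LHS = RHS

Yes, on the curve


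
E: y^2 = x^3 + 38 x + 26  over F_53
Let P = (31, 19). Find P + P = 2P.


Doubling: s = (3 x1^2 + a) / (2 y1)
s = (3*31^2 + 38) / (2*19) mod 53 = 42
x3 = s^2 - 2 x1 mod 53 = 42^2 - 2*31 = 6
y3 = s (x1 - x3) - y1 mod 53 = 42 * (31 - 6) - 19 = 24

2P = (6, 24)


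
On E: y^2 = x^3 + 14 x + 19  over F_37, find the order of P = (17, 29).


Compute successive multiples of P until we hit O:
  1P = (17, 29)
  2P = (36, 2)
  3P = (14, 31)
  4P = (27, 27)
  5P = (33, 26)
  6P = (21, 18)
  7P = (32, 3)
  8P = (16, 26)
  ... (continuing to 35P)
  35P = O

ord(P) = 35


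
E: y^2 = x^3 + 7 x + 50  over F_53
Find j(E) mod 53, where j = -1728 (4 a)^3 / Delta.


Delta = -16(4 a^3 + 27 b^2) mod 53 = 24
-1728 * (4 a)^3 = -1728 * (4*7)^3 mod 53 = 51
j = 51 * 24^(-1) mod 53 = 22

j = 22 (mod 53)


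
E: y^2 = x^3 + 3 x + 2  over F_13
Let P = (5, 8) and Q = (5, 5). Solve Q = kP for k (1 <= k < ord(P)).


Enumerate multiples of P until we hit Q = (5, 5):
  1P = (5, 8)
  2P = (3, 5)
  3P = (4, 0)
  4P = (3, 8)
  5P = (5, 5)
Match found at i = 5.

k = 5


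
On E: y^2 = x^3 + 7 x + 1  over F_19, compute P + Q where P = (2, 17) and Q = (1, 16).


P != Q, so use the chord formula.
s = (y2 - y1) / (x2 - x1) = (18) / (18) mod 19 = 1
x3 = s^2 - x1 - x2 mod 19 = 1^2 - 2 - 1 = 17
y3 = s (x1 - x3) - y1 mod 19 = 1 * (2 - 17) - 17 = 6

P + Q = (17, 6)


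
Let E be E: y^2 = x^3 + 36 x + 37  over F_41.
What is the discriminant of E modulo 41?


4 a^3 + 27 b^2 = 4*36^3 + 27*37^2 = 186624 + 36963 = 223587
Delta = -16 * (223587) = -3577392
Delta mod 41 = 22

Delta = 22 (mod 41)


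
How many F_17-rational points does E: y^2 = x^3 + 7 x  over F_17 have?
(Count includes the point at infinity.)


For each x in F_17, count y with y^2 = x^3 + 7 x + 0 mod 17:
  x = 0: RHS = 0, y in [0]  -> 1 point(s)
  x = 1: RHS = 8, y in [5, 12]  -> 2 point(s)
  x = 7: RHS = 1, y in [1, 16]  -> 2 point(s)
  x = 10: RHS = 16, y in [4, 13]  -> 2 point(s)
  x = 16: RHS = 9, y in [3, 14]  -> 2 point(s)
Affine points: 9. Add the point at infinity: total = 10.

#E(F_17) = 10


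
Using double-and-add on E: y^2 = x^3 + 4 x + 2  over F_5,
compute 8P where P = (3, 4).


k = 8 = 1000_2 (binary, LSB first: 0001)
Double-and-add from P = (3, 4):
  bit 0 = 0: acc unchanged = O
  bit 1 = 0: acc unchanged = O
  bit 2 = 0: acc unchanged = O
  bit 3 = 1: acc = O + (3, 1) = (3, 1)

8P = (3, 1)


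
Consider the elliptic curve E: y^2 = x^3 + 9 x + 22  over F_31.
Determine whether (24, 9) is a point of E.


Check whether y^2 = x^3 + 9 x + 22 (mod 31) for (x, y) = (24, 9).
LHS: y^2 = 9^2 mod 31 = 19
RHS: x^3 + 9 x + 22 = 24^3 + 9*24 + 22 mod 31 = 19
LHS = RHS

Yes, on the curve


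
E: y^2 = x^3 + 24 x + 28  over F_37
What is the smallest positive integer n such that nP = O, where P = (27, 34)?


Compute successive multiples of P until we hit O:
  1P = (27, 34)
  2P = (13, 24)
  3P = (33, 4)
  4P = (2, 26)
  5P = (29, 29)
  6P = (15, 10)
  7P = (36, 22)
  8P = (21, 32)
  ... (continuing to 46P)
  46P = O

ord(P) = 46


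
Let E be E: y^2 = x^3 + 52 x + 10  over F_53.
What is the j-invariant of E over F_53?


Delta = -16(4 a^3 + 27 b^2) mod 53 = 6
-1728 * (4 a)^3 = -1728 * (4*52)^3 mod 53 = 34
j = 34 * 6^(-1) mod 53 = 41

j = 41 (mod 53)


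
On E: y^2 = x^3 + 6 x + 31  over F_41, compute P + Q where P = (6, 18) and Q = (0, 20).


P != Q, so use the chord formula.
s = (y2 - y1) / (x2 - x1) = (2) / (35) mod 41 = 27
x3 = s^2 - x1 - x2 mod 41 = 27^2 - 6 - 0 = 26
y3 = s (x1 - x3) - y1 mod 41 = 27 * (6 - 26) - 18 = 16

P + Q = (26, 16)


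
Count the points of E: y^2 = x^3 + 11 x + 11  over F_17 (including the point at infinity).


For each x in F_17, count y with y^2 = x^3 + 11 x + 11 mod 17:
  x = 4: RHS = 0, y in [0]  -> 1 point(s)
  x = 5: RHS = 4, y in [2, 15]  -> 2 point(s)
  x = 6: RHS = 4, y in [2, 15]  -> 2 point(s)
  x = 8: RHS = 16, y in [4, 13]  -> 2 point(s)
  x = 10: RHS = 16, y in [4, 13]  -> 2 point(s)
  x = 11: RHS = 1, y in [1, 16]  -> 2 point(s)
  x = 12: RHS = 1, y in [1, 16]  -> 2 point(s)
  x = 14: RHS = 2, y in [6, 11]  -> 2 point(s)
  x = 15: RHS = 15, y in [7, 10]  -> 2 point(s)
  x = 16: RHS = 16, y in [4, 13]  -> 2 point(s)
Affine points: 19. Add the point at infinity: total = 20.

#E(F_17) = 20


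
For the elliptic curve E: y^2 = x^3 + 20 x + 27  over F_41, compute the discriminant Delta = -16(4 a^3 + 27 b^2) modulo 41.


4 a^3 + 27 b^2 = 4*20^3 + 27*27^2 = 32000 + 19683 = 51683
Delta = -16 * (51683) = -826928
Delta mod 41 = 1

Delta = 1 (mod 41)


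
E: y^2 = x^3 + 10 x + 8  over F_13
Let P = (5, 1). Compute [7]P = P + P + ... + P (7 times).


k = 7 = 111_2 (binary, LSB first: 111)
Double-and-add from P = (5, 1):
  bit 0 = 1: acc = O + (5, 1) = (5, 1)
  bit 1 = 1: acc = (5, 1) + (12, 7) = (10, 4)
  bit 2 = 1: acc = (10, 4) + (2, 6) = (10, 9)

7P = (10, 9)


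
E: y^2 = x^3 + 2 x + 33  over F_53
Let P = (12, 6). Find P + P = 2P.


Doubling: s = (3 x1^2 + a) / (2 y1)
s = (3*12^2 + 2) / (2*6) mod 53 = 45
x3 = s^2 - 2 x1 mod 53 = 45^2 - 2*12 = 40
y3 = s (x1 - x3) - y1 mod 53 = 45 * (12 - 40) - 6 = 6

2P = (40, 6)


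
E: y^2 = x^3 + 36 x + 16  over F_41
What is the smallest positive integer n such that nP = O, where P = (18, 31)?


Compute successive multiples of P until we hit O:
  1P = (18, 31)
  2P = (13, 4)
  3P = (8, 23)
  4P = (14, 5)
  5P = (0, 4)
  6P = (15, 35)
  7P = (28, 37)
  8P = (38, 39)
  ... (continuing to 39P)
  39P = O

ord(P) = 39


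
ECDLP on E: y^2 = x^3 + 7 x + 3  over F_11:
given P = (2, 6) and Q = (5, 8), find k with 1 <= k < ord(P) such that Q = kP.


Enumerate multiples of P until we hit Q = (5, 8):
  1P = (2, 6)
  2P = (5, 3)
  3P = (5, 8)
Match found at i = 3.

k = 3


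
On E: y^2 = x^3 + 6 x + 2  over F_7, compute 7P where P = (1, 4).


k = 7 = 111_2 (binary, LSB first: 111)
Double-and-add from P = (1, 4):
  bit 0 = 1: acc = O + (1, 4) = (1, 4)
  bit 1 = 1: acc = (1, 4) + (2, 1) = (6, 4)
  bit 2 = 1: acc = (6, 4) + (0, 3) = (2, 6)

7P = (2, 6)


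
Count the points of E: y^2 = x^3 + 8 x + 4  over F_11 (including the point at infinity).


For each x in F_11, count y with y^2 = x^3 + 8 x + 4 mod 11:
  x = 0: RHS = 4, y in [2, 9]  -> 2 point(s)
  x = 3: RHS = 0, y in [0]  -> 1 point(s)
  x = 4: RHS = 1, y in [1, 10]  -> 2 point(s)
  x = 5: RHS = 4, y in [2, 9]  -> 2 point(s)
  x = 6: RHS = 4, y in [2, 9]  -> 2 point(s)
Affine points: 9. Add the point at infinity: total = 10.

#E(F_11) = 10


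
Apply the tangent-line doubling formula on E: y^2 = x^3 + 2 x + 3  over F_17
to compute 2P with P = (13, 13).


Doubling: s = (3 x1^2 + a) / (2 y1)
s = (3*13^2 + 2) / (2*13) mod 17 = 15
x3 = s^2 - 2 x1 mod 17 = 15^2 - 2*13 = 12
y3 = s (x1 - x3) - y1 mod 17 = 15 * (13 - 12) - 13 = 2

2P = (12, 2)


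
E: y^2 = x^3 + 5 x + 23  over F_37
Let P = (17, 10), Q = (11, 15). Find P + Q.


P != Q, so use the chord formula.
s = (y2 - y1) / (x2 - x1) = (5) / (31) mod 37 = 30
x3 = s^2 - x1 - x2 mod 37 = 30^2 - 17 - 11 = 21
y3 = s (x1 - x3) - y1 mod 37 = 30 * (17 - 21) - 10 = 18

P + Q = (21, 18)


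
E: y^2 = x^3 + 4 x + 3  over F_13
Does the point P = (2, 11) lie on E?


Check whether y^2 = x^3 + 4 x + 3 (mod 13) for (x, y) = (2, 11).
LHS: y^2 = 11^2 mod 13 = 4
RHS: x^3 + 4 x + 3 = 2^3 + 4*2 + 3 mod 13 = 6
LHS != RHS

No, not on the curve


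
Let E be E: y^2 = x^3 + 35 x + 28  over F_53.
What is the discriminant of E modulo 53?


4 a^3 + 27 b^2 = 4*35^3 + 27*28^2 = 171500 + 21168 = 192668
Delta = -16 * (192668) = -3082688
Delta mod 53 = 4

Delta = 4 (mod 53)


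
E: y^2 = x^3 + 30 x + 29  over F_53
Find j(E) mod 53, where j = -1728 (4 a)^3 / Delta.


Delta = -16(4 a^3 + 27 b^2) mod 53 = 15
-1728 * (4 a)^3 = -1728 * (4*30)^3 mod 53 = 13
j = 13 * 15^(-1) mod 53 = 15

j = 15 (mod 53)


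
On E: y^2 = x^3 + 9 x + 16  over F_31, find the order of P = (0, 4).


Compute successive multiples of P until we hit O:
  1P = (0, 4)
  2P = (25, 26)
  3P = (16, 3)
  4P = (19, 3)
  5P = (26, 30)
  6P = (6, 21)
  7P = (27, 28)
  8P = (9, 19)
  ... (continuing to 26P)
  26P = O

ord(P) = 26


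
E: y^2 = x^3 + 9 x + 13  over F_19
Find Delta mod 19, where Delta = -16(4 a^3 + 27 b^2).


4 a^3 + 27 b^2 = 4*9^3 + 27*13^2 = 2916 + 4563 = 7479
Delta = -16 * (7479) = -119664
Delta mod 19 = 17

Delta = 17 (mod 19)


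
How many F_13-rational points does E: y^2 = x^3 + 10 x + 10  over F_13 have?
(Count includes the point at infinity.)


For each x in F_13, count y with y^2 = x^3 + 10 x + 10 mod 13:
  x = 0: RHS = 10, y in [6, 7]  -> 2 point(s)
  x = 2: RHS = 12, y in [5, 8]  -> 2 point(s)
  x = 4: RHS = 10, y in [6, 7]  -> 2 point(s)
  x = 5: RHS = 3, y in [4, 9]  -> 2 point(s)
  x = 6: RHS = 0, y in [0]  -> 1 point(s)
  x = 8: RHS = 4, y in [2, 11]  -> 2 point(s)
  x = 9: RHS = 10, y in [6, 7]  -> 2 point(s)
  x = 12: RHS = 12, y in [5, 8]  -> 2 point(s)
Affine points: 15. Add the point at infinity: total = 16.

#E(F_13) = 16


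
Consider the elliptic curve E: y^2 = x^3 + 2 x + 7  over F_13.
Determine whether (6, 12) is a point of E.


Check whether y^2 = x^3 + 2 x + 7 (mod 13) for (x, y) = (6, 12).
LHS: y^2 = 12^2 mod 13 = 1
RHS: x^3 + 2 x + 7 = 6^3 + 2*6 + 7 mod 13 = 1
LHS = RHS

Yes, on the curve


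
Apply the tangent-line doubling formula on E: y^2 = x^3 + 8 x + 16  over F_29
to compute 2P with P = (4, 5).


Doubling: s = (3 x1^2 + a) / (2 y1)
s = (3*4^2 + 8) / (2*5) mod 29 = 23
x3 = s^2 - 2 x1 mod 29 = 23^2 - 2*4 = 28
y3 = s (x1 - x3) - y1 mod 29 = 23 * (4 - 28) - 5 = 23

2P = (28, 23)


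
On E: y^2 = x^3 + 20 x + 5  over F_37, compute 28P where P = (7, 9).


k = 28 = 11100_2 (binary, LSB first: 00111)
Double-and-add from P = (7, 9):
  bit 0 = 0: acc unchanged = O
  bit 1 = 0: acc unchanged = O
  bit 2 = 1: acc = O + (36, 13) = (36, 13)
  bit 3 = 1: acc = (36, 13) + (29, 6) = (10, 13)
  bit 4 = 1: acc = (10, 13) + (28, 24) = (2, 33)

28P = (2, 33)


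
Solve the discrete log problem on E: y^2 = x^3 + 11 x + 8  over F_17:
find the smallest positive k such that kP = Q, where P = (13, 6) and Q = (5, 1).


Enumerate multiples of P until we hit Q = (5, 1):
  1P = (13, 6)
  2P = (16, 9)
  3P = (6, 1)
  4P = (11, 10)
  5P = (14, 13)
  6P = (5, 16)
  7P = (8, 9)
  8P = (12, 7)
  9P = (10, 8)
  10P = (2, 15)
  11P = (0, 5)
  12P = (3, 0)
  13P = (0, 12)
  14P = (2, 2)
  15P = (10, 9)
  16P = (12, 10)
  17P = (8, 8)
  18P = (5, 1)
Match found at i = 18.

k = 18


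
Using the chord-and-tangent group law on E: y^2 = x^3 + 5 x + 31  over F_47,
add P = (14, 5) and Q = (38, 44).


P != Q, so use the chord formula.
s = (y2 - y1) / (x2 - x1) = (39) / (24) mod 47 = 31
x3 = s^2 - x1 - x2 mod 47 = 31^2 - 14 - 38 = 16
y3 = s (x1 - x3) - y1 mod 47 = 31 * (14 - 16) - 5 = 27

P + Q = (16, 27)


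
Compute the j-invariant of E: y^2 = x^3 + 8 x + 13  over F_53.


Delta = -16(4 a^3 + 27 b^2) mod 53 = 12
-1728 * (4 a)^3 = -1728 * (4*8)^3 mod 53 = 29
j = 29 * 12^(-1) mod 53 = 51

j = 51 (mod 53)


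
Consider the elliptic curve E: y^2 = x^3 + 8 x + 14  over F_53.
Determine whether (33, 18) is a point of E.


Check whether y^2 = x^3 + 8 x + 14 (mod 53) for (x, y) = (33, 18).
LHS: y^2 = 18^2 mod 53 = 6
RHS: x^3 + 8 x + 14 = 33^3 + 8*33 + 14 mod 53 = 16
LHS != RHS

No, not on the curve


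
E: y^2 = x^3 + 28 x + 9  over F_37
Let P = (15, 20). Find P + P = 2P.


Doubling: s = (3 x1^2 + a) / (2 y1)
s = (3*15^2 + 28) / (2*20) mod 37 = 0
x3 = s^2 - 2 x1 mod 37 = 0^2 - 2*15 = 7
y3 = s (x1 - x3) - y1 mod 37 = 0 * (15 - 7) - 20 = 17

2P = (7, 17)


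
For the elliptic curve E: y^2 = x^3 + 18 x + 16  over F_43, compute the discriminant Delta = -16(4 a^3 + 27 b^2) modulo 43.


4 a^3 + 27 b^2 = 4*18^3 + 27*16^2 = 23328 + 6912 = 30240
Delta = -16 * (30240) = -483840
Delta mod 43 = 39

Delta = 39 (mod 43)


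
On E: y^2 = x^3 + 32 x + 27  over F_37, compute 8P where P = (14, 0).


k = 8 = 1000_2 (binary, LSB first: 0001)
Double-and-add from P = (14, 0):
  bit 0 = 0: acc unchanged = O
  bit 1 = 0: acc unchanged = O
  bit 2 = 0: acc unchanged = O
  bit 3 = 1: acc = O + O = O

8P = O


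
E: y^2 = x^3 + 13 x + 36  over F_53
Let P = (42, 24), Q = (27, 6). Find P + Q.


P != Q, so use the chord formula.
s = (y2 - y1) / (x2 - x1) = (35) / (38) mod 53 = 33
x3 = s^2 - x1 - x2 mod 53 = 33^2 - 42 - 27 = 13
y3 = s (x1 - x3) - y1 mod 53 = 33 * (42 - 13) - 24 = 32

P + Q = (13, 32)


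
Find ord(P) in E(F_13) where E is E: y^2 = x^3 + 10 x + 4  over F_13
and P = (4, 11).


Compute successive multiples of P until we hit O:
  1P = (4, 11)
  2P = (4, 2)
  3P = O

ord(P) = 3


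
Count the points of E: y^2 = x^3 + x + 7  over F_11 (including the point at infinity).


For each x in F_11, count y with y^2 = x^3 + 1 x + 7 mod 11:
  x = 1: RHS = 9, y in [3, 8]  -> 2 point(s)
  x = 3: RHS = 4, y in [2, 9]  -> 2 point(s)
  x = 4: RHS = 9, y in [3, 8]  -> 2 point(s)
  x = 5: RHS = 5, y in [4, 7]  -> 2 point(s)
  x = 6: RHS = 9, y in [3, 8]  -> 2 point(s)
  x = 7: RHS = 5, y in [4, 7]  -> 2 point(s)
  x = 10: RHS = 5, y in [4, 7]  -> 2 point(s)
Affine points: 14. Add the point at infinity: total = 15.

#E(F_11) = 15


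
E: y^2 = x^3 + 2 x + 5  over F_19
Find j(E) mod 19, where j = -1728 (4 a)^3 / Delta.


Delta = -16(4 a^3 + 27 b^2) mod 19 = 12
-1728 * (4 a)^3 = -1728 * (4*2)^3 mod 19 = 18
j = 18 * 12^(-1) mod 19 = 11

j = 11 (mod 19)


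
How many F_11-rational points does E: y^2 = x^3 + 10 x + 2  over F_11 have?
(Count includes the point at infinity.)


For each x in F_11, count y with y^2 = x^3 + 10 x + 2 mod 11:
  x = 3: RHS = 4, y in [2, 9]  -> 2 point(s)
  x = 5: RHS = 1, y in [1, 10]  -> 2 point(s)
  x = 6: RHS = 3, y in [5, 6]  -> 2 point(s)
  x = 8: RHS = 0, y in [0]  -> 1 point(s)
Affine points: 7. Add the point at infinity: total = 8.

#E(F_11) = 8


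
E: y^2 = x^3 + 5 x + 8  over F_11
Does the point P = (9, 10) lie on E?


Check whether y^2 = x^3 + 5 x + 8 (mod 11) for (x, y) = (9, 10).
LHS: y^2 = 10^2 mod 11 = 1
RHS: x^3 + 5 x + 8 = 9^3 + 5*9 + 8 mod 11 = 1
LHS = RHS

Yes, on the curve


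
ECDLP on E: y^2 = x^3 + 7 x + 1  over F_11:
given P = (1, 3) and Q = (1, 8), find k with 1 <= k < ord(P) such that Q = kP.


Enumerate multiples of P until we hit Q = (1, 8):
  1P = (1, 3)
  2P = (2, 10)
  3P = (2, 1)
  4P = (1, 8)
Match found at i = 4.

k = 4


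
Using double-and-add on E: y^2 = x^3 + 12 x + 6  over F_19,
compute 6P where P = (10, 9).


k = 6 = 110_2 (binary, LSB first: 011)
Double-and-add from P = (10, 9):
  bit 0 = 0: acc unchanged = O
  bit 1 = 1: acc = O + (6, 16) = (6, 16)
  bit 2 = 1: acc = (6, 16) + (8, 5) = (2, 0)

6P = (2, 0)


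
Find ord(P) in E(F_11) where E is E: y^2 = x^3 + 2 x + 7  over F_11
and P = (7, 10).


Compute successive multiples of P until we hit O:
  1P = (7, 10)
  2P = (6, 9)
  3P = (10, 9)
  4P = (10, 2)
  5P = (6, 2)
  6P = (7, 1)
  7P = O

ord(P) = 7


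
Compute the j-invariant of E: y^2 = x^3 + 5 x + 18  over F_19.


Delta = -16(4 a^3 + 27 b^2) mod 19 = 4
-1728 * (4 a)^3 = -1728 * (4*5)^3 mod 19 = 1
j = 1 * 4^(-1) mod 19 = 5

j = 5 (mod 19)


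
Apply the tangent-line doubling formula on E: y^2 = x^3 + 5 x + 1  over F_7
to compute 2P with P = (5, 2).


Doubling: s = (3 x1^2 + a) / (2 y1)
s = (3*5^2 + 5) / (2*2) mod 7 = 6
x3 = s^2 - 2 x1 mod 7 = 6^2 - 2*5 = 5
y3 = s (x1 - x3) - y1 mod 7 = 6 * (5 - 5) - 2 = 5

2P = (5, 5)


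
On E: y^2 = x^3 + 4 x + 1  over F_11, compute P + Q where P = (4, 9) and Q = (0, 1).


P != Q, so use the chord formula.
s = (y2 - y1) / (x2 - x1) = (3) / (7) mod 11 = 2
x3 = s^2 - x1 - x2 mod 11 = 2^2 - 4 - 0 = 0
y3 = s (x1 - x3) - y1 mod 11 = 2 * (4 - 0) - 9 = 10

P + Q = (0, 10)


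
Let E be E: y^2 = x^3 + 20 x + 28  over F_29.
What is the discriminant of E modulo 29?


4 a^3 + 27 b^2 = 4*20^3 + 27*28^2 = 32000 + 21168 = 53168
Delta = -16 * (53168) = -850688
Delta mod 29 = 27

Delta = 27 (mod 29)


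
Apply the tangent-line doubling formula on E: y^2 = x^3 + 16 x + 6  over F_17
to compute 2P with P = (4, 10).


Doubling: s = (3 x1^2 + a) / (2 y1)
s = (3*4^2 + 16) / (2*10) mod 17 = 10
x3 = s^2 - 2 x1 mod 17 = 10^2 - 2*4 = 7
y3 = s (x1 - x3) - y1 mod 17 = 10 * (4 - 7) - 10 = 11

2P = (7, 11)


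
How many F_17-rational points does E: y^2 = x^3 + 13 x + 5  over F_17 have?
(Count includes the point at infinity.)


For each x in F_17, count y with y^2 = x^3 + 13 x + 5 mod 17:
  x = 1: RHS = 2, y in [6, 11]  -> 2 point(s)
  x = 4: RHS = 2, y in [6, 11]  -> 2 point(s)
  x = 5: RHS = 8, y in [5, 12]  -> 2 point(s)
  x = 8: RHS = 9, y in [3, 14]  -> 2 point(s)
  x = 9: RHS = 1, y in [1, 16]  -> 2 point(s)
  x = 10: RHS = 13, y in [8, 9]  -> 2 point(s)
  x = 11: RHS = 0, y in [0]  -> 1 point(s)
  x = 12: RHS = 2, y in [6, 11]  -> 2 point(s)
  x = 13: RHS = 8, y in [5, 12]  -> 2 point(s)
  x = 16: RHS = 8, y in [5, 12]  -> 2 point(s)
Affine points: 19. Add the point at infinity: total = 20.

#E(F_17) = 20


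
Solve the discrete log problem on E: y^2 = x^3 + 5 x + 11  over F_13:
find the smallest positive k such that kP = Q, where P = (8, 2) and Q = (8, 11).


Enumerate multiples of P until we hit Q = (8, 11):
  1P = (8, 2)
  2P = (7, 5)
  3P = (7, 8)
  4P = (8, 11)
Match found at i = 4.

k = 4


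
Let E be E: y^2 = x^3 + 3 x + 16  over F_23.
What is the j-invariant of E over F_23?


Delta = -16(4 a^3 + 27 b^2) mod 23 = 12
-1728 * (4 a)^3 = -1728 * (4*3)^3 mod 23 = 14
j = 14 * 12^(-1) mod 23 = 5

j = 5 (mod 23)


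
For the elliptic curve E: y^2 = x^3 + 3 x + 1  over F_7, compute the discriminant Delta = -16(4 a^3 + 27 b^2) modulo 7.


4 a^3 + 27 b^2 = 4*3^3 + 27*1^2 = 108 + 27 = 135
Delta = -16 * (135) = -2160
Delta mod 7 = 3

Delta = 3 (mod 7)


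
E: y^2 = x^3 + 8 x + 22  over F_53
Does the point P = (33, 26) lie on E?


Check whether y^2 = x^3 + 8 x + 22 (mod 53) for (x, y) = (33, 26).
LHS: y^2 = 26^2 mod 53 = 40
RHS: x^3 + 8 x + 22 = 33^3 + 8*33 + 22 mod 53 = 24
LHS != RHS

No, not on the curve


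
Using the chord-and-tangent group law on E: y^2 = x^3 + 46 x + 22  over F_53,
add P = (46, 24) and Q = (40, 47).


P != Q, so use the chord formula.
s = (y2 - y1) / (x2 - x1) = (23) / (47) mod 53 = 5
x3 = s^2 - x1 - x2 mod 53 = 5^2 - 46 - 40 = 45
y3 = s (x1 - x3) - y1 mod 53 = 5 * (46 - 45) - 24 = 34

P + Q = (45, 34)


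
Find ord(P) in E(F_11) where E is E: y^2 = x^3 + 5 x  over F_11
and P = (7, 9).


Compute successive multiples of P until we hit O:
  1P = (7, 9)
  2P = (0, 0)
  3P = (7, 2)
  4P = O

ord(P) = 4


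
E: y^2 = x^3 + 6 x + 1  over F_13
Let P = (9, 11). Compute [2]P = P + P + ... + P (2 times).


k = 2 = 10_2 (binary, LSB first: 01)
Double-and-add from P = (9, 11):
  bit 0 = 0: acc unchanged = O
  bit 1 = 1: acc = O + (5, 0) = (5, 0)

2P = (5, 0)


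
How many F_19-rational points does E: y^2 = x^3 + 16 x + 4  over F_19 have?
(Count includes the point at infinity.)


For each x in F_19, count y with y^2 = x^3 + 16 x + 4 mod 19:
  x = 0: RHS = 4, y in [2, 17]  -> 2 point(s)
  x = 2: RHS = 6, y in [5, 14]  -> 2 point(s)
  x = 5: RHS = 0, y in [0]  -> 1 point(s)
  x = 8: RHS = 17, y in [6, 13]  -> 2 point(s)
  x = 10: RHS = 5, y in [9, 10]  -> 2 point(s)
  x = 12: RHS = 5, y in [9, 10]  -> 2 point(s)
  x = 15: RHS = 9, y in [3, 16]  -> 2 point(s)
  x = 16: RHS = 5, y in [9, 10]  -> 2 point(s)
  x = 18: RHS = 6, y in [5, 14]  -> 2 point(s)
Affine points: 17. Add the point at infinity: total = 18.

#E(F_19) = 18


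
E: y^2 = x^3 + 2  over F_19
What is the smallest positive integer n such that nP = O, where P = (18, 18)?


Compute successive multiples of P until we hit O:
  1P = (18, 18)
  2P = (9, 16)
  3P = (8, 18)
  4P = (12, 1)
  5P = (6, 16)
  6P = (4, 16)
  7P = (4, 3)
  8P = (6, 3)
  ... (continuing to 13P)
  13P = O

ord(P) = 13


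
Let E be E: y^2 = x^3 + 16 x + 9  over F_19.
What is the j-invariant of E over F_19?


Delta = -16(4 a^3 + 27 b^2) mod 19 = 5
-1728 * (4 a)^3 = -1728 * (4*16)^3 mod 19 = 1
j = 1 * 5^(-1) mod 19 = 4

j = 4 (mod 19)


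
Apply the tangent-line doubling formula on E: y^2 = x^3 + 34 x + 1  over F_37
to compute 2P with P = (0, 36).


Doubling: s = (3 x1^2 + a) / (2 y1)
s = (3*0^2 + 34) / (2*36) mod 37 = 20
x3 = s^2 - 2 x1 mod 37 = 20^2 - 2*0 = 30
y3 = s (x1 - x3) - y1 mod 37 = 20 * (0 - 30) - 36 = 30

2P = (30, 30)


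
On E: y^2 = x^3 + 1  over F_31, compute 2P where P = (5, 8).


k = 2 = 10_2 (binary, LSB first: 01)
Double-and-add from P = (5, 8):
  bit 0 = 0: acc unchanged = O
  bit 1 = 1: acc = O + (15, 11) = (15, 11)

2P = (15, 11)


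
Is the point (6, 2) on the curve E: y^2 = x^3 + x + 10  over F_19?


Check whether y^2 = x^3 + 1 x + 10 (mod 19) for (x, y) = (6, 2).
LHS: y^2 = 2^2 mod 19 = 4
RHS: x^3 + 1 x + 10 = 6^3 + 1*6 + 10 mod 19 = 4
LHS = RHS

Yes, on the curve


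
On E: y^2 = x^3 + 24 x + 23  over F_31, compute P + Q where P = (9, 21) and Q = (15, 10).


P != Q, so use the chord formula.
s = (y2 - y1) / (x2 - x1) = (20) / (6) mod 31 = 24
x3 = s^2 - x1 - x2 mod 31 = 24^2 - 9 - 15 = 25
y3 = s (x1 - x3) - y1 mod 31 = 24 * (9 - 25) - 21 = 29

P + Q = (25, 29)


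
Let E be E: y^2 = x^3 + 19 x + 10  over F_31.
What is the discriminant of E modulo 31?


4 a^3 + 27 b^2 = 4*19^3 + 27*10^2 = 27436 + 2700 = 30136
Delta = -16 * (30136) = -482176
Delta mod 31 = 29

Delta = 29 (mod 31)


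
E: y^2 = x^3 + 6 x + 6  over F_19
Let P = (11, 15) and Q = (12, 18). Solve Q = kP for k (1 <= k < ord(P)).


Enumerate multiples of P until we hit Q = (12, 18):
  1P = (11, 15)
  2P = (17, 10)
  3P = (7, 7)
  4P = (5, 16)
  5P = (12, 1)
  6P = (2, 11)
  7P = (13, 1)
  8P = (6, 7)
  9P = (0, 14)
  10P = (0, 5)
  11P = (6, 12)
  12P = (13, 18)
  13P = (2, 8)
  14P = (12, 18)
Match found at i = 14.

k = 14


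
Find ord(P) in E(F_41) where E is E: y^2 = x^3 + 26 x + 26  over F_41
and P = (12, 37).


Compute successive multiples of P until we hit O:
  1P = (12, 37)
  2P = (12, 4)
  3P = O

ord(P) = 3


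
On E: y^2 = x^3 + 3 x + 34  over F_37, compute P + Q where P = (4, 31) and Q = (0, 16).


P != Q, so use the chord formula.
s = (y2 - y1) / (x2 - x1) = (22) / (33) mod 37 = 13
x3 = s^2 - x1 - x2 mod 37 = 13^2 - 4 - 0 = 17
y3 = s (x1 - x3) - y1 mod 37 = 13 * (4 - 17) - 31 = 22

P + Q = (17, 22)


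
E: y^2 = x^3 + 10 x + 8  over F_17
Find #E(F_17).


For each x in F_17, count y with y^2 = x^3 + 10 x + 8 mod 17:
  x = 0: RHS = 8, y in [5, 12]  -> 2 point(s)
  x = 1: RHS = 2, y in [6, 11]  -> 2 point(s)
  x = 2: RHS = 2, y in [6, 11]  -> 2 point(s)
  x = 5: RHS = 13, y in [8, 9]  -> 2 point(s)
  x = 7: RHS = 13, y in [8, 9]  -> 2 point(s)
  x = 11: RHS = 4, y in [2, 15]  -> 2 point(s)
  x = 14: RHS = 2, y in [6, 11]  -> 2 point(s)
Affine points: 14. Add the point at infinity: total = 15.

#E(F_17) = 15


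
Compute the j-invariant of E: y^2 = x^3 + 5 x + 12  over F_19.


Delta = -16(4 a^3 + 27 b^2) mod 19 = 16
-1728 * (4 a)^3 = -1728 * (4*5)^3 mod 19 = 1
j = 1 * 16^(-1) mod 19 = 6

j = 6 (mod 19)


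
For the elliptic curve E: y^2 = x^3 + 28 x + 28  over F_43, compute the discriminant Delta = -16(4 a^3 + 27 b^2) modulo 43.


4 a^3 + 27 b^2 = 4*28^3 + 27*28^2 = 87808 + 21168 = 108976
Delta = -16 * (108976) = -1743616
Delta mod 43 = 34

Delta = 34 (mod 43)


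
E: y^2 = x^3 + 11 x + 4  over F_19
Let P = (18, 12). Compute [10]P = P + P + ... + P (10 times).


k = 10 = 1010_2 (binary, LSB first: 0101)
Double-and-add from P = (18, 12):
  bit 0 = 0: acc unchanged = O
  bit 1 = 1: acc = O + (3, 11) = (3, 11)
  bit 2 = 0: acc unchanged = (3, 11)
  bit 3 = 1: acc = (3, 11) + (0, 2) = (6, 18)

10P = (6, 18)


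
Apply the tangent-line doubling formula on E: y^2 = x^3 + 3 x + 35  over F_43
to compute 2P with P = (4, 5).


Doubling: s = (3 x1^2 + a) / (2 y1)
s = (3*4^2 + 3) / (2*5) mod 43 = 18
x3 = s^2 - 2 x1 mod 43 = 18^2 - 2*4 = 15
y3 = s (x1 - x3) - y1 mod 43 = 18 * (4 - 15) - 5 = 12

2P = (15, 12)


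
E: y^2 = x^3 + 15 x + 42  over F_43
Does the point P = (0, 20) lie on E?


Check whether y^2 = x^3 + 15 x + 42 (mod 43) for (x, y) = (0, 20).
LHS: y^2 = 20^2 mod 43 = 13
RHS: x^3 + 15 x + 42 = 0^3 + 15*0 + 42 mod 43 = 42
LHS != RHS

No, not on the curve


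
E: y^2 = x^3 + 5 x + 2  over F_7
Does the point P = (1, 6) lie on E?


Check whether y^2 = x^3 + 5 x + 2 (mod 7) for (x, y) = (1, 6).
LHS: y^2 = 6^2 mod 7 = 1
RHS: x^3 + 5 x + 2 = 1^3 + 5*1 + 2 mod 7 = 1
LHS = RHS

Yes, on the curve


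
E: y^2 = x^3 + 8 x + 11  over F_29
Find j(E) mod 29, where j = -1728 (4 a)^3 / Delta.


Delta = -16(4 a^3 + 27 b^2) mod 29 = 17
-1728 * (4 a)^3 = -1728 * (4*8)^3 mod 29 = 5
j = 5 * 17^(-1) mod 29 = 2

j = 2 (mod 29)


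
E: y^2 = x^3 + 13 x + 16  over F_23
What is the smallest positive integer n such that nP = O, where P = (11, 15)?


Compute successive multiples of P until we hit O:
  1P = (11, 15)
  2P = (7, 6)
  3P = (0, 4)
  4P = (13, 6)
  5P = (2, 2)
  6P = (3, 17)
  7P = (22, 5)
  8P = (22, 18)
  ... (continuing to 15P)
  15P = O

ord(P) = 15


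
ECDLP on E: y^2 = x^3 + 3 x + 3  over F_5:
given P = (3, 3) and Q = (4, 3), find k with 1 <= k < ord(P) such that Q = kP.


Enumerate multiples of P until we hit Q = (4, 3):
  1P = (3, 3)
  2P = (4, 2)
  3P = (4, 3)
Match found at i = 3.

k = 3


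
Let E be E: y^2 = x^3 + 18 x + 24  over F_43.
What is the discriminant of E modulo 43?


4 a^3 + 27 b^2 = 4*18^3 + 27*24^2 = 23328 + 15552 = 38880
Delta = -16 * (38880) = -622080
Delta mod 43 = 1

Delta = 1 (mod 43)


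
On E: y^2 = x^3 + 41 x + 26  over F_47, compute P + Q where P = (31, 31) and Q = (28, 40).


P != Q, so use the chord formula.
s = (y2 - y1) / (x2 - x1) = (9) / (44) mod 47 = 44
x3 = s^2 - x1 - x2 mod 47 = 44^2 - 31 - 28 = 44
y3 = s (x1 - x3) - y1 mod 47 = 44 * (31 - 44) - 31 = 8

P + Q = (44, 8)


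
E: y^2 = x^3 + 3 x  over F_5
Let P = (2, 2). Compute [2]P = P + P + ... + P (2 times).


k = 2 = 10_2 (binary, LSB first: 01)
Double-and-add from P = (2, 2):
  bit 0 = 0: acc unchanged = O
  bit 1 = 1: acc = O + (1, 3) = (1, 3)

2P = (1, 3)


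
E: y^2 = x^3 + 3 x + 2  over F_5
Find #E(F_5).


For each x in F_5, count y with y^2 = x^3 + 3 x + 2 mod 5:
  x = 1: RHS = 1, y in [1, 4]  -> 2 point(s)
  x = 2: RHS = 1, y in [1, 4]  -> 2 point(s)
Affine points: 4. Add the point at infinity: total = 5.

#E(F_5) = 5


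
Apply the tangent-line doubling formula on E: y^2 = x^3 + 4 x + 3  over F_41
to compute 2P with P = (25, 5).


Doubling: s = (3 x1^2 + a) / (2 y1)
s = (3*25^2 + 4) / (2*5) mod 41 = 28
x3 = s^2 - 2 x1 mod 41 = 28^2 - 2*25 = 37
y3 = s (x1 - x3) - y1 mod 41 = 28 * (25 - 37) - 5 = 28

2P = (37, 28)


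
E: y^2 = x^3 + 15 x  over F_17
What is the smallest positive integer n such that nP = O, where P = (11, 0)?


Compute successive multiples of P until we hit O:
  1P = (11, 0)
  2P = O

ord(P) = 2


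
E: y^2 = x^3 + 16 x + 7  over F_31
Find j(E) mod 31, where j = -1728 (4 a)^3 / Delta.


Delta = -16(4 a^3 + 27 b^2) mod 31 = 28
-1728 * (4 a)^3 = -1728 * (4*16)^3 mod 31 = 2
j = 2 * 28^(-1) mod 31 = 20

j = 20 (mod 31)


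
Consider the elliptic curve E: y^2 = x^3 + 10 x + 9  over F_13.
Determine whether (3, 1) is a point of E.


Check whether y^2 = x^3 + 10 x + 9 (mod 13) for (x, y) = (3, 1).
LHS: y^2 = 1^2 mod 13 = 1
RHS: x^3 + 10 x + 9 = 3^3 + 10*3 + 9 mod 13 = 1
LHS = RHS

Yes, on the curve


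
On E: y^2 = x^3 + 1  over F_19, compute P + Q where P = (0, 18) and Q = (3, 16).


P != Q, so use the chord formula.
s = (y2 - y1) / (x2 - x1) = (17) / (3) mod 19 = 12
x3 = s^2 - x1 - x2 mod 19 = 12^2 - 0 - 3 = 8
y3 = s (x1 - x3) - y1 mod 19 = 12 * (0 - 8) - 18 = 0

P + Q = (8, 0)


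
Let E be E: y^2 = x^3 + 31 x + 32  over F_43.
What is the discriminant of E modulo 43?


4 a^3 + 27 b^2 = 4*31^3 + 27*32^2 = 119164 + 27648 = 146812
Delta = -16 * (146812) = -2348992
Delta mod 43 = 12

Delta = 12 (mod 43)


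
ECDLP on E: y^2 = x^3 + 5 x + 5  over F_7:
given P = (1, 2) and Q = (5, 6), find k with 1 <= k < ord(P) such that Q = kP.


Enumerate multiples of P until we hit Q = (5, 6):
  1P = (1, 2)
  2P = (2, 3)
  3P = (5, 1)
  4P = (5, 6)
Match found at i = 4.

k = 4


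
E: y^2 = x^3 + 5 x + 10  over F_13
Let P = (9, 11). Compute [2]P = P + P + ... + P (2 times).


k = 2 = 10_2 (binary, LSB first: 01)
Double-and-add from P = (9, 11):
  bit 0 = 0: acc unchanged = O
  bit 1 = 1: acc = O + (4, 4) = (4, 4)

2P = (4, 4)


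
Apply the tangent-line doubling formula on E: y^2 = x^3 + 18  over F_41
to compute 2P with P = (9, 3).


Doubling: s = (3 x1^2 + a) / (2 y1)
s = (3*9^2 + 0) / (2*3) mod 41 = 20
x3 = s^2 - 2 x1 mod 41 = 20^2 - 2*9 = 13
y3 = s (x1 - x3) - y1 mod 41 = 20 * (9 - 13) - 3 = 40

2P = (13, 40)


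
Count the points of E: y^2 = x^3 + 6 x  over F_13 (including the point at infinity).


For each x in F_13, count y with y^2 = x^3 + 6 x + 0 mod 13:
  x = 0: RHS = 0, y in [0]  -> 1 point(s)
  x = 4: RHS = 10, y in [6, 7]  -> 2 point(s)
  x = 5: RHS = 12, y in [5, 8]  -> 2 point(s)
  x = 8: RHS = 1, y in [1, 12]  -> 2 point(s)
  x = 9: RHS = 3, y in [4, 9]  -> 2 point(s)
Affine points: 9. Add the point at infinity: total = 10.

#E(F_13) = 10


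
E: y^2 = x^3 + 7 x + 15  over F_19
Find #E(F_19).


For each x in F_19, count y with y^2 = x^3 + 7 x + 15 mod 19:
  x = 1: RHS = 4, y in [2, 17]  -> 2 point(s)
  x = 3: RHS = 6, y in [5, 14]  -> 2 point(s)
  x = 5: RHS = 4, y in [2, 17]  -> 2 point(s)
  x = 6: RHS = 7, y in [8, 11]  -> 2 point(s)
  x = 9: RHS = 9, y in [3, 16]  -> 2 point(s)
  x = 11: RHS = 17, y in [6, 13]  -> 2 point(s)
  x = 13: RHS = 4, y in [2, 17]  -> 2 point(s)
  x = 14: RHS = 7, y in [8, 11]  -> 2 point(s)
  x = 16: RHS = 5, y in [9, 10]  -> 2 point(s)
  x = 18: RHS = 7, y in [8, 11]  -> 2 point(s)
Affine points: 20. Add the point at infinity: total = 21.

#E(F_19) = 21


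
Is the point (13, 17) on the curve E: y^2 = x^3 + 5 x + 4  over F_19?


Check whether y^2 = x^3 + 5 x + 4 (mod 19) for (x, y) = (13, 17).
LHS: y^2 = 17^2 mod 19 = 4
RHS: x^3 + 5 x + 4 = 13^3 + 5*13 + 4 mod 19 = 5
LHS != RHS

No, not on the curve


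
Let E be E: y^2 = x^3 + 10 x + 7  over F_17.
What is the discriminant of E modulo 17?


4 a^3 + 27 b^2 = 4*10^3 + 27*7^2 = 4000 + 1323 = 5323
Delta = -16 * (5323) = -85168
Delta mod 17 = 2

Delta = 2 (mod 17)


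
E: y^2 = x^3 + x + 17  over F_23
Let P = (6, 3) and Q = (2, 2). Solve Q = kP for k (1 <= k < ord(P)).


Enumerate multiples of P until we hit Q = (2, 2):
  1P = (6, 3)
  2P = (12, 3)
  3P = (5, 20)
  4P = (2, 21)
  5P = (18, 5)
  6P = (15, 7)
  7P = (11, 5)
  8P = (8, 10)
  9P = (4, 4)
  10P = (19, 15)
  11P = (16, 9)
  12P = (17, 18)
  13P = (3, 22)
  14P = (3, 1)
  15P = (17, 5)
  16P = (16, 14)
  17P = (19, 8)
  18P = (4, 19)
  19P = (8, 13)
  20P = (11, 18)
  21P = (15, 16)
  22P = (18, 18)
  23P = (2, 2)
Match found at i = 23.

k = 23


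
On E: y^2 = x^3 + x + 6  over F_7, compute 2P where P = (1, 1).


Doubling: s = (3 x1^2 + a) / (2 y1)
s = (3*1^2 + 1) / (2*1) mod 7 = 2
x3 = s^2 - 2 x1 mod 7 = 2^2 - 2*1 = 2
y3 = s (x1 - x3) - y1 mod 7 = 2 * (1 - 2) - 1 = 4

2P = (2, 4)


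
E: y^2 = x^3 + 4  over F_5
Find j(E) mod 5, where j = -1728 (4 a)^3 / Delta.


Delta = -16(4 a^3 + 27 b^2) mod 5 = 3
-1728 * (4 a)^3 = -1728 * (4*0)^3 mod 5 = 0
j = 0 * 3^(-1) mod 5 = 0

j = 0 (mod 5)


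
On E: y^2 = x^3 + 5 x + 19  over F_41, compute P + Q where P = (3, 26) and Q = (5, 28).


P != Q, so use the chord formula.
s = (y2 - y1) / (x2 - x1) = (2) / (2) mod 41 = 1
x3 = s^2 - x1 - x2 mod 41 = 1^2 - 3 - 5 = 34
y3 = s (x1 - x3) - y1 mod 41 = 1 * (3 - 34) - 26 = 25

P + Q = (34, 25)


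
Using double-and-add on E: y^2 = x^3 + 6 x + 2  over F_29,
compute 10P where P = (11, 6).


k = 10 = 1010_2 (binary, LSB first: 0101)
Double-and-add from P = (11, 6):
  bit 0 = 0: acc unchanged = O
  bit 1 = 1: acc = O + (1, 26) = (1, 26)
  bit 2 = 0: acc unchanged = (1, 26)
  bit 3 = 1: acc = (1, 26) + (21, 15) = (11, 23)

10P = (11, 23)
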